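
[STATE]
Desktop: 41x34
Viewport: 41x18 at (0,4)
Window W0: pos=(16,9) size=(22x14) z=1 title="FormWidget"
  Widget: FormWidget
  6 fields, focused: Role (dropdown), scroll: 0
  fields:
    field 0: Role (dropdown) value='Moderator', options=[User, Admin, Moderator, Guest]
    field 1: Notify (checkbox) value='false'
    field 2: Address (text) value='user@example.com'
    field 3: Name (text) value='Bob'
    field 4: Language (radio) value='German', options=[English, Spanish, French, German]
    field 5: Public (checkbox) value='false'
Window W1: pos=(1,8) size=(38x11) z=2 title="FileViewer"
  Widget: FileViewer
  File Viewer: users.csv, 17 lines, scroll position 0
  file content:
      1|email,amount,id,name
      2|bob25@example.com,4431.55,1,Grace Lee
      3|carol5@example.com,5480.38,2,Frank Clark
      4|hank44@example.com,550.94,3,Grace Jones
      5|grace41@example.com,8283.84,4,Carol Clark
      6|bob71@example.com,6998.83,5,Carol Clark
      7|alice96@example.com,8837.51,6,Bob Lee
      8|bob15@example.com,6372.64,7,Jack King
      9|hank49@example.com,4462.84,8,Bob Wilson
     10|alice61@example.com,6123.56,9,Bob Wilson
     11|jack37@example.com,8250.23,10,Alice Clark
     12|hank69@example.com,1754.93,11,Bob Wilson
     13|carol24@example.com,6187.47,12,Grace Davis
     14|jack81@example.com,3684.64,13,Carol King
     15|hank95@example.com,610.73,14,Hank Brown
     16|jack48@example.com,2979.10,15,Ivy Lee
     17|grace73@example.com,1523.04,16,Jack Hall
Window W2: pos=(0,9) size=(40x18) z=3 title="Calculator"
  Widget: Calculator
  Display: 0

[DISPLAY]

                                         
                                         
                                         
                                         
 ┏━━━━━━━━━━━━━━━━━━━━━━━━━━━━━━━━━━━━┓  
┏━━━━━━━━━━━━━━━━━━━━━━━━━━━━━━━━━━━━━━┓ 
┃ Calculator                           ┃ 
┠──────────────────────────────────────┨ 
┃                                     0┃ 
┃┌───┬───┬───┬───┐                     ┃ 
┃│ 7 │ 8 │ 9 │ ÷ │                     ┃ 
┃├───┼───┼───┼───┤                     ┃ 
┃│ 4 │ 5 │ 6 │ × │                     ┃ 
┃├───┼───┼───┼───┤                     ┃ 
┃│ 1 │ 2 │ 3 │ - │                     ┃ 
┃├───┼───┼───┼───┤                     ┃ 
┃│ 0 │ . │ = │ + │                     ┃ 
┃├───┼───┼───┼───┤                     ┃ 


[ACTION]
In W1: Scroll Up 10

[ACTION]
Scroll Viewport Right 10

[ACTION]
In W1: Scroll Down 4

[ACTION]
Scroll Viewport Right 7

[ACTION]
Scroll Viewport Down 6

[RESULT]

┃ Calculator                           ┃ 
┠──────────────────────────────────────┨ 
┃                                     0┃ 
┃┌───┬───┬───┬───┐                     ┃ 
┃│ 7 │ 8 │ 9 │ ÷ │                     ┃ 
┃├───┼───┼───┼───┤                     ┃ 
┃│ 4 │ 5 │ 6 │ × │                     ┃ 
┃├───┼───┼───┼───┤                     ┃ 
┃│ 1 │ 2 │ 3 │ - │                     ┃ 
┃├───┼───┼───┼───┤                     ┃ 
┃│ 0 │ . │ = │ + │                     ┃ 
┃├───┼───┼───┼───┤                     ┃ 
┃│ C │ MC│ MR│ M+│                     ┃ 
┃└───┴───┴───┴───┘                     ┃ 
┃                                      ┃ 
┃                                      ┃ 
┗━━━━━━━━━━━━━━━━━━━━━━━━━━━━━━━━━━━━━━┛ 
                                         


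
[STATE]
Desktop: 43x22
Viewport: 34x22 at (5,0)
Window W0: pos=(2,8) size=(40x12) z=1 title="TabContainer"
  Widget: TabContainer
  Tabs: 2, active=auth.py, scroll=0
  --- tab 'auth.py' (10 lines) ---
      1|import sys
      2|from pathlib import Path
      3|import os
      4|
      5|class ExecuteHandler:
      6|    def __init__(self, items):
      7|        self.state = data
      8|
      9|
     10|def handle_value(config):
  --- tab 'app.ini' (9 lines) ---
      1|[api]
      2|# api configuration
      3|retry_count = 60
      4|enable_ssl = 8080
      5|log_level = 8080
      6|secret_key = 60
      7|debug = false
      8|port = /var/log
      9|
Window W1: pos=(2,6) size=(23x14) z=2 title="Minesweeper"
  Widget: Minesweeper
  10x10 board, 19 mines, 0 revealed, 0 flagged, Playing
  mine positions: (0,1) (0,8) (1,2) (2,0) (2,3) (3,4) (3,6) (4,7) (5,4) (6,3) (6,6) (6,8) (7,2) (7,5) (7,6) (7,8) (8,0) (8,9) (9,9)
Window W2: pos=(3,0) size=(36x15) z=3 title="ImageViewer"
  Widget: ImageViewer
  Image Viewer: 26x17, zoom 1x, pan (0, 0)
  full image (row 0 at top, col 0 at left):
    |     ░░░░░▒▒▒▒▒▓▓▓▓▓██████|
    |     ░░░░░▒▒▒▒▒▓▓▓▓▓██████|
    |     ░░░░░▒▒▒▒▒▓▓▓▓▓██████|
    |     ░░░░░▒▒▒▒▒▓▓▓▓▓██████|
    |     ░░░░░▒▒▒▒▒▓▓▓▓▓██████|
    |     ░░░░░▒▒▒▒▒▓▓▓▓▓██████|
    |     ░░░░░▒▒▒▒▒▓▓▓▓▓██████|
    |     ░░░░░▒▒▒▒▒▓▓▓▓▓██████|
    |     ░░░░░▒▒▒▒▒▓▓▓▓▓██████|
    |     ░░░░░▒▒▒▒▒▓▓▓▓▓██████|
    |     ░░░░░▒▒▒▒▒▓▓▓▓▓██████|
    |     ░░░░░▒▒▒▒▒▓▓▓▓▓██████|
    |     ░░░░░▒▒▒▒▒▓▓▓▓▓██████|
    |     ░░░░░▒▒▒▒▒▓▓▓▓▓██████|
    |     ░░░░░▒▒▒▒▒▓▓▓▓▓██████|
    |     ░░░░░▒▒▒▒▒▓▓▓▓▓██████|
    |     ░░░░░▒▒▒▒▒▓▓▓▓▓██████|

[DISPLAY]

━━━━━━━━━━━━━━━━━━━━━━━━━━━━━━━━━┓
ImageViewer                      ┃
─────────────────────────────────┨
    ░░░░░▒▒▒▒▒▓▓▓▓▓██████        ┃
    ░░░░░▒▒▒▒▒▓▓▓▓▓██████        ┃
    ░░░░░▒▒▒▒▒▓▓▓▓▓██████        ┃
    ░░░░░▒▒▒▒▒▓▓▓▓▓██████        ┃
    ░░░░░▒▒▒▒▒▓▓▓▓▓██████        ┃
    ░░░░░▒▒▒▒▒▓▓▓▓▓██████        ┃
    ░░░░░▒▒▒▒▒▓▓▓▓▓██████        ┃
    ░░░░░▒▒▒▒▒▓▓▓▓▓██████        ┃
    ░░░░░▒▒▒▒▒▓▓▓▓▓██████        ┃
    ░░░░░▒▒▒▒▒▓▓▓▓▓██████        ┃
    ░░░░░▒▒▒▒▒▓▓▓▓▓██████        ┃
━━━━━━━━━━━━━━━━━━━━━━━━━━━━━━━━━┛
■■■■■■■■           ┃              
■■■■■■■■           ┃              
■■■■■■■■           ┃              
■■■■■■■■           ┃ items):      
━━━━━━━━━━━━━━━━━━━┛━━━━━━━━━━━━━━
                                  
                                  


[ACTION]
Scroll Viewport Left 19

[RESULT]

   ┏━━━━━━━━━━━━━━━━━━━━━━━━━━━━━━
   ┃ ImageViewer                  
   ┠──────────────────────────────
   ┃     ░░░░░▒▒▒▒▒▓▓▓▓▓██████    
   ┃     ░░░░░▒▒▒▒▒▓▓▓▓▓██████    
   ┃     ░░░░░▒▒▒▒▒▓▓▓▓▓██████    
  ┏┃     ░░░░░▒▒▒▒▒▓▓▓▓▓██████    
  ┃┃     ░░░░░▒▒▒▒▒▓▓▓▓▓██████    
  ┠┃     ░░░░░▒▒▒▒▒▓▓▓▓▓██████    
  ┃┃     ░░░░░▒▒▒▒▒▓▓▓▓▓██████    
  ┃┃     ░░░░░▒▒▒▒▒▓▓▓▓▓██████    
  ┃┃     ░░░░░▒▒▒▒▒▓▓▓▓▓██████    
  ┃┃     ░░░░░▒▒▒▒▒▓▓▓▓▓██████    
  ┃┃     ░░░░░▒▒▒▒▒▓▓▓▓▓██████    
  ┃┗━━━━━━━━━━━━━━━━━━━━━━━━━━━━━━
  ┃■■■■■■■■■■           ┃         
  ┃■■■■■■■■■■           ┃         
  ┃■■■■■■■■■■           ┃         
  ┃■■■■■■■■■■           ┃ items): 
  ┗━━━━━━━━━━━━━━━━━━━━━┛━━━━━━━━━
                                  
                                  


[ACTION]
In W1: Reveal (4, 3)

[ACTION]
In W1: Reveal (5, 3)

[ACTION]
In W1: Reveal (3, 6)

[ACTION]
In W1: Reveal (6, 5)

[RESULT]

   ┏━━━━━━━━━━━━━━━━━━━━━━━━━━━━━━
   ┃ ImageViewer                  
   ┠──────────────────────────────
   ┃     ░░░░░▒▒▒▒▒▓▓▓▓▓██████    
   ┃     ░░░░░▒▒▒▒▒▓▓▓▓▓██████    
   ┃     ░░░░░▒▒▒▒▒▓▓▓▓▓██████    
  ┏┃     ░░░░░▒▒▒▒▒▓▓▓▓▓██████    
  ┃┃     ░░░░░▒▒▒▒▒▓▓▓▓▓██████    
  ┠┃     ░░░░░▒▒▒▒▒▓▓▓▓▓██████    
  ┃┃     ░░░░░▒▒▒▒▒▓▓▓▓▓██████    
  ┃┃     ░░░░░▒▒▒▒▒▓▓▓▓▓██████    
  ┃┃     ░░░░░▒▒▒▒▒▓▓▓▓▓██████    
  ┃┃     ░░░░░▒▒▒▒▒▓▓▓▓▓██████    
  ┃┃     ░░░░░▒▒▒▒▒▓▓▓▓▓██████    
  ┃┗━━━━━━━━━━━━━━━━━━━━━━━━━━━━━━
  ┃■■■✹■■✹■✹■           ┃         
  ┃■■✹■■✹✹■✹■           ┃         
  ┃✹■■■■■■■■✹           ┃         
  ┃■■■■■■■■■✹           ┃ items): 
  ┗━━━━━━━━━━━━━━━━━━━━━┛━━━━━━━━━
                                  
                                  


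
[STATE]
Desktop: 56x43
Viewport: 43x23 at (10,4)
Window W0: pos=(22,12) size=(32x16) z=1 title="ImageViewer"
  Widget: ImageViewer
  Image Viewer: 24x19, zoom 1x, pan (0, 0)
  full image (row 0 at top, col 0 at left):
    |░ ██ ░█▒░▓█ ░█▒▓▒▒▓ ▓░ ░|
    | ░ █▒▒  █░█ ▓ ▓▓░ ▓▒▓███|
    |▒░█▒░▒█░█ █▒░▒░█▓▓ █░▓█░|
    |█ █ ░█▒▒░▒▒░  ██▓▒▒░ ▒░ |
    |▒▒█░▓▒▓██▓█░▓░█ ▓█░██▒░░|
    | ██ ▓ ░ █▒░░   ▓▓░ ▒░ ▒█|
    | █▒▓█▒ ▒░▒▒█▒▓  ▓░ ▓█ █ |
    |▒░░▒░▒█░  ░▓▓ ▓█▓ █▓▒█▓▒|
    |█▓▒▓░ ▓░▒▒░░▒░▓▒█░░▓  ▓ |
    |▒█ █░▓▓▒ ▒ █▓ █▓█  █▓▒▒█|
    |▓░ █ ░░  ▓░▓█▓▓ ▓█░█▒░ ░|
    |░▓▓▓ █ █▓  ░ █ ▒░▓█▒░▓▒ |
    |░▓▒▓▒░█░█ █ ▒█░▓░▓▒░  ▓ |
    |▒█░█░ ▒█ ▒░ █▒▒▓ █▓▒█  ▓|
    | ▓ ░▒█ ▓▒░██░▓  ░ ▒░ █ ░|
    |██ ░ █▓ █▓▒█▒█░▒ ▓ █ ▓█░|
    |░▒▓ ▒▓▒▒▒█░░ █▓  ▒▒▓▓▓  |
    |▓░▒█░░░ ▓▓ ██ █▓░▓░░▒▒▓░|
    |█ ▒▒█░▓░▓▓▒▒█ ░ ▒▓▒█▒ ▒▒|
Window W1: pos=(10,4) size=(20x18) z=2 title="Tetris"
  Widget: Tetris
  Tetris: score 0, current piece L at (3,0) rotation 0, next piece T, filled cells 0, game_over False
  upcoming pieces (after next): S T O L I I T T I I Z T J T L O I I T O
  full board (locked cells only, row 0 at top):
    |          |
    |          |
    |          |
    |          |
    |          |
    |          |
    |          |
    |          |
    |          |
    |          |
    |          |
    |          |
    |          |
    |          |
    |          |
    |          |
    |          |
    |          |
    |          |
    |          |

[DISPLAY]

┏━━━━━━━━━━━━━━━━━━┓                       
┃ Tetris           ┃                       
┠──────────────────┨                       
┃                  ┃                       
┃                  ┃                       
┃                  ┃                       
┃                  ┃                       
┃                  ┃                       
┃                  ┃━━━━━━━━━━━━━━━━━━━━━━━
┃                  ┃iewer                  
┃                  ┃───────────────────────
┃                  ┃▒░▓█ ░█▒▓▒▒▓ ▓░ ░      
┃                  ┃ █░█ ▓ ▓▓░ ▓▒▓███      
┃                  ┃░█ █▒░▒░█▓▓ █░▓█░      
┃                  ┃▒░▒▒░  ██▓▒▒░ ▒░       
┃                  ┃██▓█░▓░█ ▓█░██▒░░      
┃                  ┃ █▒░░   ▓▓░ ▒░ ▒█      
┗━━━━━━━━━━━━━━━━━━┛▒░▒▒█▒▓  ▓░ ▓█ █       
            ┃▒░░▒░▒█░  ░▓▓ ▓█▓ █▓▒█▓▒      
            ┃█▓▒▓░ ▓░▒▒░░▒░▓▒█░░▓  ▓       
            ┃▒█ █░▓▓▒ ▒ █▓ █▓█  █▓▒▒█      
            ┃▓░ █ ░░  ▓░▓█▓▓ ▓█░█▒░ ░      
            ┃░▓▓▓ █ █▓  ░ █ ▒░▓█▒░▓▒       


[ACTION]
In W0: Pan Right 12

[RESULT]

┏━━━━━━━━━━━━━━━━━━┓                       
┃ Tetris           ┃                       
┠──────────────────┨                       
┃                  ┃                       
┃                  ┃                       
┃                  ┃                       
┃                  ┃                       
┃                  ┃                       
┃                  ┃━━━━━━━━━━━━━━━━━━━━━━━
┃                  ┃iewer                  
┃                  ┃───────────────────────
┃                  ┃ ▓░ ░                  
┃                  ┃▒▓███                  
┃                  ┃█░▓█░                  
┃                  ┃░ ▒░                   
┃                  ┃██▒░░                  
┃                  ┃▒░ ▒█                  
┗━━━━━━━━━━━━━━━━━━┛▓█ █                   
            ┃▓ ▓█▓ █▓▒█▓▒                  
            ┃▒░▓▒█░░▓  ▓                   
            ┃▓ █▓█  █▓▒▒█                  
            ┃█▓▓ ▓█░█▒░ ░                  
            ┃ █ ▒░▓█▒░▓▒                   


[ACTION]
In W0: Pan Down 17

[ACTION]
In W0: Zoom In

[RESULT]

┏━━━━━━━━━━━━━━━━━━┓                       
┃ Tetris           ┃                       
┠──────────────────┨                       
┃                  ┃                       
┃                  ┃                       
┃                  ┃                       
┃                  ┃                       
┃                  ┃                       
┃                  ┃━━━━━━━━━━━━━━━━━━━━━━━
┃                  ┃iewer                  
┃                  ┃───────────────────────
┃                  ┃▒░░░░▒▒░░▓▓▒▒██░░░░▓▓  
┃                  ┃▒  ██▓▓  ██▓▓██    ██▓▓
┃                  ┃▒  ██▓▓  ██▓▓██    ██▓▓
┃                  ┃▓░░▓▓██▓▓▓▓  ▓▓██░░██▒▒
┃                  ┃▓░░▓▓██▓▓▓▓  ▓▓██░░██▒▒
┃                  ┃   ░░  ██  ▒▒░░▓▓██▒▒░░
┗━━━━━━━━━━━━━━━━━━┛   ░░  ██  ▒▒░░▓▓██▒▒░░
            ┃██░░██  ██  ▒▒██░░▓▓░░▓▓▒▒░░  
            ┃██░░██  ██  ▒▒██░░▓▓░░▓▓▒▒░░  
            ┃▒▒██  ▒▒░░  ██▒▒▒▒▓▓  ██▓▓▒▒██
            ┃▒▒██  ▒▒░░  ██▒▒▒▒▓▓  ██▓▓▒▒██
            ┃  ▓▓▒▒░░████░░▓▓    ░░  ▒▒░░  


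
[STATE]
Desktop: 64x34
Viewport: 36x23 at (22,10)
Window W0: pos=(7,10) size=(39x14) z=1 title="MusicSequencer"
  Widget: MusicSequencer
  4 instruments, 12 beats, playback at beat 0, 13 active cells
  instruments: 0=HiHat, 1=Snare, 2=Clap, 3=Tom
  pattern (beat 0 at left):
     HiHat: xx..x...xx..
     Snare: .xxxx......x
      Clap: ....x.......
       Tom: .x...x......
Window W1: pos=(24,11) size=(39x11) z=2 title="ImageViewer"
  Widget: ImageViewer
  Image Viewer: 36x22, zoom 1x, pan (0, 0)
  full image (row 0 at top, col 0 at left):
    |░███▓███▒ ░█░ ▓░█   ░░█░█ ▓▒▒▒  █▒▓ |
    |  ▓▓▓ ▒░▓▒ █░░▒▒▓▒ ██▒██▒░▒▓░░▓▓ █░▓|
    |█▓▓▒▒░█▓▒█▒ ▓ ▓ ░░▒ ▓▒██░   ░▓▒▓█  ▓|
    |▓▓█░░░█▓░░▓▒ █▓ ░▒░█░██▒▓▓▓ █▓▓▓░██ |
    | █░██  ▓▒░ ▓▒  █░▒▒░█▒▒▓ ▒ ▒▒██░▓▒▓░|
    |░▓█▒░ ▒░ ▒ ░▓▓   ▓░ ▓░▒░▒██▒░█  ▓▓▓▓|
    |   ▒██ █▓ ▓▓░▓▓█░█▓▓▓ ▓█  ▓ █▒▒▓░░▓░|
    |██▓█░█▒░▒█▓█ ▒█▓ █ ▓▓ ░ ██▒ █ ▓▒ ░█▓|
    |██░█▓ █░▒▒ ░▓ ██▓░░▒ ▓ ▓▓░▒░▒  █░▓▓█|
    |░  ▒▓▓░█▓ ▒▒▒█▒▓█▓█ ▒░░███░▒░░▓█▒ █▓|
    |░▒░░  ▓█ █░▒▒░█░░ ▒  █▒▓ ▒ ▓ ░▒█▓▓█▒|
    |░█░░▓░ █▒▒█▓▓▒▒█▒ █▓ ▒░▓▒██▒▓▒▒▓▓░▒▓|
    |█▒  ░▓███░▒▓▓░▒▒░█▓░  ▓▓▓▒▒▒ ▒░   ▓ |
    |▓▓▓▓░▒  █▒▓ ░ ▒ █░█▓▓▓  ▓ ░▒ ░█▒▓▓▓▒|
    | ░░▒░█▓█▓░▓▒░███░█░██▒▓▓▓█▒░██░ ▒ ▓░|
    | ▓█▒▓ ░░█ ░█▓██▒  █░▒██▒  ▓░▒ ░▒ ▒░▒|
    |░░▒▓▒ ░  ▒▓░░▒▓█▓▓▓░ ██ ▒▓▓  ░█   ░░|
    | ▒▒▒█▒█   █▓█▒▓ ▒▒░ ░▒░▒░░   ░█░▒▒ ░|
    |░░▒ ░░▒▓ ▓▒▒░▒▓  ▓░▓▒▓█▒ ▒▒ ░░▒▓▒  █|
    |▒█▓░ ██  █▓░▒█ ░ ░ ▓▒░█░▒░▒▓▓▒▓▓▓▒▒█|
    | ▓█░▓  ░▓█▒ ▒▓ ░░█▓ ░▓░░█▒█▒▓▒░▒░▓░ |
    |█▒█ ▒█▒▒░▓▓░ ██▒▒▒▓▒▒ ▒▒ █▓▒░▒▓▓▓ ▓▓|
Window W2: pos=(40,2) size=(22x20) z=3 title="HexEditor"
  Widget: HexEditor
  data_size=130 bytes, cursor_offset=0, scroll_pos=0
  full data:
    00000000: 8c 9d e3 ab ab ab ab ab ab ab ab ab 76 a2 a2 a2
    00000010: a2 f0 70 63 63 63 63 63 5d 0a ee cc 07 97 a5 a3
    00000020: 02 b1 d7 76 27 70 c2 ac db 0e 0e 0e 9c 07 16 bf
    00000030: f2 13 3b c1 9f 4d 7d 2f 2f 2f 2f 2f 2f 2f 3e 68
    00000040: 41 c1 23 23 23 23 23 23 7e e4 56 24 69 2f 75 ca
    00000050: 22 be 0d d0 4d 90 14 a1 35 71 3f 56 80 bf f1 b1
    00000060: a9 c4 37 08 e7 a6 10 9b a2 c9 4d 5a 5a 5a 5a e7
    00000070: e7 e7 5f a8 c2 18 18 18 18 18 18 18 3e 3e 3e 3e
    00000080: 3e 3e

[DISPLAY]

━━━━━━━━━━━━━━━━━━┃00000050  22 be 0
r ┏━━━━━━━━━━━━━━━┃00000060  a9 c4 3
──┃ ImageViewer   ┃00000070  e7 e7 5
89┠───────────────┃00000080  3e 3e  
██┃░███▓███▒ ░█░ ▓┃                 
··┃  ▓▓▓ ▒░▓▒ █░░▒┃                 
··┃█▓▓▒▒░█▓▒█▒ ▓ ▓┃                 
··┃▓▓█░░░█▓░░▓▒ █▓┃                 
  ┃ █░██  ▓▒░ ▓▒  ┃                 
  ┃░▓█▒░ ▒░ ▒ ░▓▓ ┃                 
  ┃   ▒██ █▓ ▓▓░▓▓┃                 
  ┗━━━━━━━━━━━━━━━┗━━━━━━━━━━━━━━━━━
                       ┃            
━━━━━━━━━━━━━━━━━━━━━━━┛            
                                    
                                    
                                    
                                    
                                    
                                    
                                    
                                    
                                    


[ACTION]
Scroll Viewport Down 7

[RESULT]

r ┏━━━━━━━━━━━━━━━┃00000060  a9 c4 3
──┃ ImageViewer   ┃00000070  e7 e7 5
89┠───────────────┃00000080  3e 3e  
██┃░███▓███▒ ░█░ ▓┃                 
··┃  ▓▓▓ ▒░▓▒ █░░▒┃                 
··┃█▓▓▒▒░█▓▒█▒ ▓ ▓┃                 
··┃▓▓█░░░█▓░░▓▒ █▓┃                 
  ┃ █░██  ▓▒░ ▓▒  ┃                 
  ┃░▓█▒░ ▒░ ▒ ░▓▓ ┃                 
  ┃   ▒██ █▓ ▓▓░▓▓┃                 
  ┗━━━━━━━━━━━━━━━┗━━━━━━━━━━━━━━━━━
                       ┃            
━━━━━━━━━━━━━━━━━━━━━━━┛            
                                    
                                    
                                    
                                    
                                    
                                    
                                    
                                    
                                    
                                    


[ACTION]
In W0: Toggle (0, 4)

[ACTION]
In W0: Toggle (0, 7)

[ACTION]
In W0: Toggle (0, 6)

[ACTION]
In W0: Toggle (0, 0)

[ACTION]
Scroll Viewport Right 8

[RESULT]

━━━━━━━━━━━━┃00000060  a9 c4 37 0┃┓ 
ageViewer   ┃00000070  e7 e7 5f a┃┃ 
────────────┃00000080  3e 3e     ┃┨ 
█▓███▒ ░█░ ▓┃                    ┃┃ 
▓▓ ▒░▓▒ █░░▒┃                    ┃┃ 
▒▒░█▓▒█▒ ▓ ▓┃                    ┃┃ 
░░░█▓░░▓▒ █▓┃                    ┃┃ 
██  ▓▒░ ▓▒  ┃                    ┃┃ 
▒░ ▒░ ▒ ░▓▓ ┃                    ┃┃ 
▒██ █▓ ▓▓░▓▓┃                    ┃┃ 
━━━━━━━━━━━━┗━━━━━━━━━━━━━━━━━━━━┛┛ 
                 ┃                  
━━━━━━━━━━━━━━━━━┛                  
                                    
                                    
                                    
                                    
                                    
                                    
                                    
                                    
                                    
                                    


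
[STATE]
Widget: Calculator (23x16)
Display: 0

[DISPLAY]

                      0
┌───┬───┬───┬───┐      
│ 7 │ 8 │ 9 │ ÷ │      
├───┼───┼───┼───┤      
│ 4 │ 5 │ 6 │ × │      
├───┼───┼───┼───┤      
│ 1 │ 2 │ 3 │ - │      
├───┼───┼───┼───┤      
│ 0 │ . │ = │ + │      
├───┼───┼───┼───┤      
│ C │ MC│ MR│ M+│      
└───┴───┴───┴───┘      
                       
                       
                       
                       


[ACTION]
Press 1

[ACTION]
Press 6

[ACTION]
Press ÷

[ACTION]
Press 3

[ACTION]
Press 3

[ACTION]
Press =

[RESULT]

           0.4848484848
┌───┬───┬───┬───┐      
│ 7 │ 8 │ 9 │ ÷ │      
├───┼───┼───┼───┤      
│ 4 │ 5 │ 6 │ × │      
├───┼───┼───┼───┤      
│ 1 │ 2 │ 3 │ - │      
├───┼───┼───┼───┤      
│ 0 │ . │ = │ + │      
├───┼───┼───┼───┤      
│ C │ MC│ MR│ M+│      
└───┴───┴───┴───┘      
                       
                       
                       
                       


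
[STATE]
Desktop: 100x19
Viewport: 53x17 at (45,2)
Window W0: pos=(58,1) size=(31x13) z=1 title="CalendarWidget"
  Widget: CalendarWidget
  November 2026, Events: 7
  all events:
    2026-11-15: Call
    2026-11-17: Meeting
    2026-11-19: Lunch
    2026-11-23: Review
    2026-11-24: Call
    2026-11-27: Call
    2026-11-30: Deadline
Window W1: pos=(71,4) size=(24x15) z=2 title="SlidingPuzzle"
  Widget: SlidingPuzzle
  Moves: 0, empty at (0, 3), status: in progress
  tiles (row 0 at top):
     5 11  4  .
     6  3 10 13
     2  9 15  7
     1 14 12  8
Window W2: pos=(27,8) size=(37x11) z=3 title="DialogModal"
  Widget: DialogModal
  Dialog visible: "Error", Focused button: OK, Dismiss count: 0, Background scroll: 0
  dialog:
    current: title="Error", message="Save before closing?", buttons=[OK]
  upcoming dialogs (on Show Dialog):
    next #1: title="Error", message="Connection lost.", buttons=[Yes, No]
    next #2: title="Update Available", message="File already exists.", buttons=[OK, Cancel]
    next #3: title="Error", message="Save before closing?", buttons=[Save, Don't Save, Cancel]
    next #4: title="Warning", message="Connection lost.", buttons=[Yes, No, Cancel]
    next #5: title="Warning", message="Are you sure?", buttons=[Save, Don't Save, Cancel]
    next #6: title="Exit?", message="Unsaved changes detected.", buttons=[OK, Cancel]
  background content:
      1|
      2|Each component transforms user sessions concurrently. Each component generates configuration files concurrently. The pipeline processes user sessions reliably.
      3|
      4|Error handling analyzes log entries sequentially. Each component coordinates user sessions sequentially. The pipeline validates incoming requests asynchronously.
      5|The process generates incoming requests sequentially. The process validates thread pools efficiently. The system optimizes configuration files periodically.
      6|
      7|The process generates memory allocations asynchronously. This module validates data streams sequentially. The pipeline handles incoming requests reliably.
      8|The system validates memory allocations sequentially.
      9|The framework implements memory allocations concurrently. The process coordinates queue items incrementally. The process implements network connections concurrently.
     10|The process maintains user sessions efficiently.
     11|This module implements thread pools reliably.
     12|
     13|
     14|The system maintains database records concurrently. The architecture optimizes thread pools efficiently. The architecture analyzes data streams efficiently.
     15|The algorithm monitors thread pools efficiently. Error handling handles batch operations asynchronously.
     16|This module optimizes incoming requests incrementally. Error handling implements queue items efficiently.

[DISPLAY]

             ┃ CalendarWidget              ┃         
             ┠─────────────────────────────┨         
             ┃        Nove┏━━━━━━━━━━━━━━━━━━━━━━┓   
             ┃Mo Tu We Th ┃ SlidingPuzzle        ┃   
             ┃            ┠──────────────────────┨   
             ┃ 2  3  4  5 ┃┌────┬────┬────┬────┐ ┃   
━━━━━━━━━━━━━━━━━━┓ 11 12 ┃│  5 │ 11 │  4 │    │ ┃   
                  ┃* 18 19┃├────┼────┼────┼────┤ ┃   
──────────────────┨4* 25 2┃│  6 │  3 │ 10 │ 13 │ ┃   
                  ┃       ┃├────┼────┼────┼────┤ ┃   
───────────┐r sess┃       ┃│  2 │  9 │ 15 │  7 │ ┃   
or         │      ┃━━━━━━━┃├────┼────┼────┼────┤ ┃   
e closing? │ntries┃       ┃│  1 │ 14 │ 12 │  8 │ ┃   
K]         │g requ┃       ┃└────┴────┴────┴────┘ ┃   
───────────┘      ┃       ┃Moves: 0              ┃   
ates memory alloca┃       ┃                      ┃   
━━━━━━━━━━━━━━━━━━┛       ┗━━━━━━━━━━━━━━━━━━━━━━┛   


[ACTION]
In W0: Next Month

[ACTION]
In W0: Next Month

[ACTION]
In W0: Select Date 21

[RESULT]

             ┃ CalendarWidget              ┃         
             ┠─────────────────────────────┨         
             ┃         Jan┏━━━━━━━━━━━━━━━━━━━━━━┓   
             ┃Mo Tu We Th ┃ SlidingPuzzle        ┃   
             ┃            ┠──────────────────────┨   
             ┃ 4  5  6  7 ┃┌────┬────┬────┬────┐ ┃   
━━━━━━━━━━━━━━━━━━┓ 13 14 ┃│  5 │ 11 │  4 │    │ ┃   
                  ┃ 20 [21┃├────┼────┼────┼────┤ ┃   
──────────────────┨ 27 28 ┃│  6 │  3 │ 10 │ 13 │ ┃   
                  ┃       ┃├────┼────┼────┼────┤ ┃   
───────────┐r sess┃       ┃│  2 │  9 │ 15 │  7 │ ┃   
or         │      ┃━━━━━━━┃├────┼────┼────┼────┤ ┃   
e closing? │ntries┃       ┃│  1 │ 14 │ 12 │  8 │ ┃   
K]         │g requ┃       ┃└────┴────┴────┴────┘ ┃   
───────────┘      ┃       ┃Moves: 0              ┃   
ates memory alloca┃       ┃                      ┃   
━━━━━━━━━━━━━━━━━━┛       ┗━━━━━━━━━━━━━━━━━━━━━━┛   


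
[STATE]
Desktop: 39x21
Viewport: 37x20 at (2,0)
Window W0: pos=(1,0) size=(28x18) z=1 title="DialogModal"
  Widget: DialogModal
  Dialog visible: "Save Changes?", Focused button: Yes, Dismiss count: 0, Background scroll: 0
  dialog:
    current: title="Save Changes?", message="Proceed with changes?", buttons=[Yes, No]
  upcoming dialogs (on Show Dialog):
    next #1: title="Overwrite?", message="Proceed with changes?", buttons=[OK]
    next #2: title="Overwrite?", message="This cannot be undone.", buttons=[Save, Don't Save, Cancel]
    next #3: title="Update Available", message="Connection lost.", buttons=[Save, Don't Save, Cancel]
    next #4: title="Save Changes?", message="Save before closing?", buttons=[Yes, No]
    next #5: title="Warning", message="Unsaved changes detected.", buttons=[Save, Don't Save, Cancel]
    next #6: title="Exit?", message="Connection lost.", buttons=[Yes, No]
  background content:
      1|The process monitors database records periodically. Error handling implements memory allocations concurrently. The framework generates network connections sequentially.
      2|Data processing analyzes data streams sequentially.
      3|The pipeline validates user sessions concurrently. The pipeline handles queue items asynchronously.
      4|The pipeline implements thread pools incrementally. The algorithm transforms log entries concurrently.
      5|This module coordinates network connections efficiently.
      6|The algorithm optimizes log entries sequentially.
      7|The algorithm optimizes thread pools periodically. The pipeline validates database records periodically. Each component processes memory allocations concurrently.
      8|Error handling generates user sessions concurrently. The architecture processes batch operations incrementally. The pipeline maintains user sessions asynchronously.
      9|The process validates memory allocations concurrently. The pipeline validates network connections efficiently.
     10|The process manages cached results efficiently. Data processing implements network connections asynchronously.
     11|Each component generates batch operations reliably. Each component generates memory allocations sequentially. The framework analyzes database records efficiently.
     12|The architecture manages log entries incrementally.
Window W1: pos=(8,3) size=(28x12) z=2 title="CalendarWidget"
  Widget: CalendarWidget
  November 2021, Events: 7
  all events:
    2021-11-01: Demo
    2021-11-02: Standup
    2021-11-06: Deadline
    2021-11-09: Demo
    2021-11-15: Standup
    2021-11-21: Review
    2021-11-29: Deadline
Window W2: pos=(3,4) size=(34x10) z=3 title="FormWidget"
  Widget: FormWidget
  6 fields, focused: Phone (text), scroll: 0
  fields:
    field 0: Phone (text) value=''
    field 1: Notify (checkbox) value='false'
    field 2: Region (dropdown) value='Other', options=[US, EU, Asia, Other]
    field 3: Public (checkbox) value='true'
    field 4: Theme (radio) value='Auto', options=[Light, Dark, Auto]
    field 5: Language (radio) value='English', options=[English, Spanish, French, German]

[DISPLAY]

━━━━━━━━━━━━━━━━━━━━━━━━━━┓          
 DialogModal              ┃          
──────────────────────────┨          
The pr┏━━━━━━━━━━━━━━━━━━━━━━━━━━┓   
D┏━━━━━━━━━━━━━━━━━━━━━━━━━━━━━━━━┓  
T┃ FormWidget                     ┃  
T┠────────────────────────────────┨  
T┃> Phone:      [                ]┃  
T┃  Notify:     [ ]               ┃  
T┃  Region:     [Other          ▼]┃  
E┃  Public:     [x]               ┃  
T┃  Theme:      ( ) Light  ( ) Dar┃  
T┃  Language:   (●) English  ( ) S┃  
E┗━━━━━━━━━━━━━━━━━━━━━━━━━━━━━━━━┛  
The ar┗━━━━━━━━━━━━━━━━━━━━━━━━━━┛   
                          ┃          
                          ┃          
━━━━━━━━━━━━━━━━━━━━━━━━━━┛          
                                     
                                     


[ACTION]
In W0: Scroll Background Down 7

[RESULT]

━━━━━━━━━━━━━━━━━━━━━━━━━━┓          
 DialogModal              ┃          
──────────────────────────┨          
Error ┏━━━━━━━━━━━━━━━━━━━━━━━━━━┓   
T┏━━━━━━━━━━━━━━━━━━━━━━━━━━━━━━━━┓  
T┃ FormWidget                     ┃  
E┠────────────────────────────────┨  
T┃> Phone:      [                ]┃  
 ┃  Notify:     [ ]               ┃  
 ┃  Region:     [Other          ▼]┃  
 ┃  Public:     [x]               ┃  
 ┃  Theme:      ( ) Light  ( ) Dar┃  
 ┃  Language:   (●) English  ( ) S┃  
 ┗━━━━━━━━━━━━━━━━━━━━━━━━━━━━━━━━┛  
      ┗━━━━━━━━━━━━━━━━━━━━━━━━━━┛   
                          ┃          
                          ┃          
━━━━━━━━━━━━━━━━━━━━━━━━━━┛          
                                     
                                     


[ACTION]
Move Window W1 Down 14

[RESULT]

━━━━━━━━━━━━━━━━━━━━━━━━━━┓          
 DialogModal              ┃          
──────────────────────────┨          
Error handling generates u┃          
T┏━━━━━━━━━━━━━━━━━━━━━━━━━━━━━━━━┓  
T┃ FormWidget                     ┃  
E┠────────────────────────────────┨  
T┃> Phone:      [                ]┃  
 ┃  Notify:     [ ]               ┃  
 ┃  Region:     [Other          ▼]┃  
 ┃  Public:     [x]               ┃  
 ┃  Theme:      ( ) Light  ( ) Dar┃  
 ┃  Language:   (●) English  ( ) S┃  
 ┗━━━━━━━━━━━━━━━━━━━━━━━━━━━━━━━━┛  
      ┃ 1*  2*  3  4  5  6*  7   ┃   
      ┃ 8  9* 10 11 12 13 14     ┃   
      ┃15* 16 17 18 19 20 21*    ┃   
━━━━━━┃22 23 24 25 26 27 28      ┃   
      ┃29* 30                    ┃   
      ┃                          ┃   


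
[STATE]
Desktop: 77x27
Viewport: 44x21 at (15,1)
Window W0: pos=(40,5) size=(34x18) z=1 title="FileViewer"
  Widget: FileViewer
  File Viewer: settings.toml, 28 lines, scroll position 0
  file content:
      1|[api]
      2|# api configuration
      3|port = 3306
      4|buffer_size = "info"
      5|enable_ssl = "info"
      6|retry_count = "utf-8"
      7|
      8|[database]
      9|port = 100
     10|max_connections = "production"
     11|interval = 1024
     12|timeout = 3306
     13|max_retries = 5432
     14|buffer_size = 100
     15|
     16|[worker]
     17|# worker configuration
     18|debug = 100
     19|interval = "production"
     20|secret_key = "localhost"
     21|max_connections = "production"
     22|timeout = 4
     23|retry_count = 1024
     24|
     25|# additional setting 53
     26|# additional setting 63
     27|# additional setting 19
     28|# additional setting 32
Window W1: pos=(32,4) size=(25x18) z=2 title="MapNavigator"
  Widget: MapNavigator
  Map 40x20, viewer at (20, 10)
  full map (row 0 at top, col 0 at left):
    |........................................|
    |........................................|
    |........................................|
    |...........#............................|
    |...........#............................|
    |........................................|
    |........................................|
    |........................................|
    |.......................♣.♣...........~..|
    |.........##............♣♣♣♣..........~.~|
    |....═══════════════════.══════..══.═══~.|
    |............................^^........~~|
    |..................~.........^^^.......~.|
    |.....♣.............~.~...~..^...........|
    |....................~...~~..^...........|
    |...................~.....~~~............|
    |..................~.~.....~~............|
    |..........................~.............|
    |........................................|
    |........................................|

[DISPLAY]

                                            
                                            
                                            
                 ┏━━━━━━━━━━━━━━━━━━━━━━━┓  
                 ┃ MapNavigator          ┃━━
                 ┠───────────────────────┨  
                 ┃..#....................┃──
                 ┃..#....................┃  
                 ┃.......................┃io
                 ┃.......................┃  
                 ┃.......................┃nf
                 ┃..............♣.♣......┃fo
                 ┃##............♣♣♣♣.....┃tf
                 ┃═══════════@══.══════..┃  
                 ┃...................^^..┃  
                 ┃.........~.........^^^.┃  
                 ┃..........~.~...~..^...┃= 
                 ┃...........~...~~..^...┃  
                 ┃..........~.....~~~....┃  
                 ┃.........~.~.....~~....┃32
                 ┗━━━━━━━━━━━━━━━━━━━━━━━┛0 


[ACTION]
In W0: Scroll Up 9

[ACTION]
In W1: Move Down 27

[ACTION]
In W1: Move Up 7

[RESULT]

                                            
                                            
                                            
                 ┏━━━━━━━━━━━━━━━━━━━━━━━┓  
                 ┃ MapNavigator          ┃━━
                 ┠───────────────────────┨  
                 ┃.......................┃──
                 ┃.......................┃  
                 ┃.......................┃io
                 ┃..............♣.♣......┃  
                 ┃##............♣♣♣♣.....┃nf
                 ┃══════════════.══════..┃fo
                 ┃...................^^..┃tf
                 ┃.........~.@.......^^^.┃  
                 ┃..........~.~...~..^...┃  
                 ┃...........~...~~..^...┃  
                 ┃..........~.....~~~....┃= 
                 ┃.........~.~.....~~....┃  
                 ┃.................~.....┃  
                 ┃.......................┃32
                 ┗━━━━━━━━━━━━━━━━━━━━━━━┛0 
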